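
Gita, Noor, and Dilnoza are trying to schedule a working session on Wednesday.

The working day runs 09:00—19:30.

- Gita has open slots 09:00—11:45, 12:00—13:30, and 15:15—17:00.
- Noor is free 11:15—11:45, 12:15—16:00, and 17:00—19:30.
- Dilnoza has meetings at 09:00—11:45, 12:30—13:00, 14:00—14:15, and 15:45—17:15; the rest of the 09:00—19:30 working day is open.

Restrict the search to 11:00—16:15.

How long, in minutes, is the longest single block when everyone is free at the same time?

Dilnoza free within 09:00–19:30: 11:45–12:30, 13:00–14:00, 14:15–15:45, 17:15–19:30.
Gita ∩ Noor: 11:15–11:45, 12:15–13:30, 15:15–16:00.
Gita ∩ Noor ∩ Dilnoza: 12:15–12:30, 13:00–13:30, 15:15–15:45.
Restricted to 11:00–16:15: 12:15–12:30, 13:00–13:30, 15:15–15:45.
Common window lengths: 15, 30, 30 min; longest is 30.

30 minutes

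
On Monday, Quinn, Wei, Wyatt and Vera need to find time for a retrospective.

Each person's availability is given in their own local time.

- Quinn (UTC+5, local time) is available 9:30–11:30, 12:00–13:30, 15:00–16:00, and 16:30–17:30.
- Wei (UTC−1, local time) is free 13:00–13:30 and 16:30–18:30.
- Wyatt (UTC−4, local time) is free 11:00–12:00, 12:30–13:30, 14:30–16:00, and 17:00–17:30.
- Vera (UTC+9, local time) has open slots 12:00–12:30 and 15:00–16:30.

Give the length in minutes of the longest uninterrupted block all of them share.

0 minutes

Quinn → UTC: 04:30–06:30, 07:00–08:30, 10:00–11:00, 11:30–12:30.
Wei → UTC: 14:00–14:30, 17:30–19:30.
Wyatt → UTC: 15:00–16:00, 16:30–17:30, 18:30–20:00, 21:00–21:30.
Vera → UTC: 03:00–03:30, 06:00–07:30.
Quinn ∩ Wei: (none).
Quinn ∩ Wei ∩ Wyatt: (none).
Quinn ∩ Wei ∩ Wyatt ∩ Vera: (none).
No common window.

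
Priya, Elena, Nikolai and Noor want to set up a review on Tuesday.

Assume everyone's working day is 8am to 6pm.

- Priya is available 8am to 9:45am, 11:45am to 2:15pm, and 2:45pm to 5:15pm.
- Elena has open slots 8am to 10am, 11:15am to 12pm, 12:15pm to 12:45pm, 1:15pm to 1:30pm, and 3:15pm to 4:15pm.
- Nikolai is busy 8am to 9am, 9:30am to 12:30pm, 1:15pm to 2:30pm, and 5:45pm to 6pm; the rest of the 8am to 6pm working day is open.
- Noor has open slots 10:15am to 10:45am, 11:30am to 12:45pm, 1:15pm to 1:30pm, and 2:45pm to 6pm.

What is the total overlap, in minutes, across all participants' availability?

Nikolai free within 08:00–18:00: 09:00–09:30, 12:30–13:15, 14:30–17:45.
Priya ∩ Elena: 08:00–09:45, 11:45–12:00, 12:15–12:45, 13:15–13:30, 15:15–16:15.
Priya ∩ Elena ∩ Nikolai: 09:00–09:30, 12:30–12:45, 15:15–16:15.
Priya ∩ Elena ∩ Nikolai ∩ Noor: 12:30–12:45, 15:15–16:15.
Total common minutes: 15 + 60 = 75.

75 minutes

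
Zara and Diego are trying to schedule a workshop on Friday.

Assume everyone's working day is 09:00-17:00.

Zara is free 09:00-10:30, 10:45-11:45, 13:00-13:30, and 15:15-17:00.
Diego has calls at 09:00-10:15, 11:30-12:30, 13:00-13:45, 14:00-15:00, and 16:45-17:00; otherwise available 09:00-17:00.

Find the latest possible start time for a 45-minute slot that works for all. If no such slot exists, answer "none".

16:00

Diego free within 09:00–17:00: 10:15–11:30, 12:30–13:00, 13:45–14:00, 15:00–16:45.
Zara ∩ Diego: 10:15–10:30, 10:45–11:30, 15:15–16:45.
Windows ≥ 45 min: 10:45–11:30, 15:15–16:45.
Latest start in the last window 15:15–16:45 is 16:45 − 45 min = 16:00.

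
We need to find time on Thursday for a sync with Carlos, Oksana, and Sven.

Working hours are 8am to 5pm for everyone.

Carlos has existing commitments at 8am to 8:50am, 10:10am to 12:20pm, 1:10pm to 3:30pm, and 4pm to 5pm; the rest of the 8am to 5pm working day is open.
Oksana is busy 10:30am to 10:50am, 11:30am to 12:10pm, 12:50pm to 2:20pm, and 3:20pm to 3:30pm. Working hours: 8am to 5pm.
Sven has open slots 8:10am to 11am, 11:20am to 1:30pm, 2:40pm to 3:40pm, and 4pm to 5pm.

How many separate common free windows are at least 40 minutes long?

1

Carlos free within 08:00–17:00: 08:50–10:10, 12:20–13:10, 15:30–16:00.
Oksana free within 08:00–17:00: 08:00–10:30, 10:50–11:30, 12:10–12:50, 14:20–15:20, 15:30–17:00.
Carlos ∩ Oksana: 08:50–10:10, 12:20–12:50, 15:30–16:00.
Carlos ∩ Oksana ∩ Sven: 08:50–10:10, 12:20–12:50, 15:30–15:40.
Windows ≥ 40 min: 08:50–10:10.
That's 1 window.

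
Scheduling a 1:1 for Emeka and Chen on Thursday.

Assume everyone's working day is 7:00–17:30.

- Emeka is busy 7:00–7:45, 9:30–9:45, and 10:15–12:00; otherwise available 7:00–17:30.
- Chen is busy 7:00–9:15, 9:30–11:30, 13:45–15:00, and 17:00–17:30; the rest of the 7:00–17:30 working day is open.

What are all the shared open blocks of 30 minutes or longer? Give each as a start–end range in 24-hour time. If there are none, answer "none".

Emeka free within 07:00–17:30: 07:45–09:30, 09:45–10:15, 12:00–17:30.
Chen free within 07:00–17:30: 09:15–09:30, 11:30–13:45, 15:00–17:00.
Emeka ∩ Chen: 09:15–09:30, 12:00–13:45, 15:00–17:00.
Windows ≥ 30 min: 12:00–13:45, 15:00–17:00.

12:00–13:45, 15:00–17:00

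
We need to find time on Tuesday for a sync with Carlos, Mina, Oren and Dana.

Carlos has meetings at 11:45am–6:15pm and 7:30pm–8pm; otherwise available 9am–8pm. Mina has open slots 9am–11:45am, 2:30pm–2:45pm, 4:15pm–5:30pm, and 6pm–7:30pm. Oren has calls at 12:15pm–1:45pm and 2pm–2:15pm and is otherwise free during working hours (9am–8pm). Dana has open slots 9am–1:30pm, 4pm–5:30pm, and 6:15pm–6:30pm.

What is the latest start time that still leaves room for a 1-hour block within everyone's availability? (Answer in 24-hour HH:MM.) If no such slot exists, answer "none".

10:45

Carlos free within 09:00–20:00: 09:00–11:45, 18:15–19:30.
Oren free within 09:00–20:00: 09:00–12:15, 13:45–14:00, 14:15–20:00.
Carlos ∩ Mina: 09:00–11:45, 18:15–19:30.
Carlos ∩ Mina ∩ Oren: 09:00–11:45, 18:15–19:30.
Carlos ∩ Mina ∩ Oren ∩ Dana: 09:00–11:45, 18:15–18:30.
Windows ≥ 60 min: 09:00–11:45.
Latest start in the last window 09:00–11:45 is 11:45 − 60 min = 10:45.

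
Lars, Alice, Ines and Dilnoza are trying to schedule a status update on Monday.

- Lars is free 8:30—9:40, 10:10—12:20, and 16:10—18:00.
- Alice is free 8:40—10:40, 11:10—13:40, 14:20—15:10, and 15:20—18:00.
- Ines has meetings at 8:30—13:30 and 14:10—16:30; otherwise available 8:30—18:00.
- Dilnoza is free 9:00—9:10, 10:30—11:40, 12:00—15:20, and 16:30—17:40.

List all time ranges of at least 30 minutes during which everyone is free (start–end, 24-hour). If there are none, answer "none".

Ines free within 08:30–18:00: 13:30–14:10, 16:30–18:00.
Lars ∩ Alice: 08:40–09:40, 10:10–10:40, 11:10–12:20, 16:10–18:00.
Lars ∩ Alice ∩ Ines: 16:30–18:00.
Lars ∩ Alice ∩ Ines ∩ Dilnoza: 16:30–17:40.
Windows ≥ 30 min: 16:30–17:40.

16:30–17:40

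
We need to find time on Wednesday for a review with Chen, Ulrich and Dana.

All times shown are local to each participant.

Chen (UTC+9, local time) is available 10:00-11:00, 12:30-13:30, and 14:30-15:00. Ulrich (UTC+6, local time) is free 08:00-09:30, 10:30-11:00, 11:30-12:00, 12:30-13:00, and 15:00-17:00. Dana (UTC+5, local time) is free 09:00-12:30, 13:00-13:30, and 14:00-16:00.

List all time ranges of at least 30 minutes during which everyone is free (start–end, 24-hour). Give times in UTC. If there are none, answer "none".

05:30–06:00

Chen → UTC: 01:00–02:00, 03:30–04:30, 05:30–06:00.
Ulrich → UTC: 02:00–03:30, 04:30–05:00, 05:30–06:00, 06:30–07:00, 09:00–11:00.
Dana → UTC: 04:00–07:30, 08:00–08:30, 09:00–11:00.
Chen ∩ Ulrich: 05:30–06:00.
Chen ∩ Ulrich ∩ Dana: 05:30–06:00.
Windows ≥ 30 min: 05:30–06:00.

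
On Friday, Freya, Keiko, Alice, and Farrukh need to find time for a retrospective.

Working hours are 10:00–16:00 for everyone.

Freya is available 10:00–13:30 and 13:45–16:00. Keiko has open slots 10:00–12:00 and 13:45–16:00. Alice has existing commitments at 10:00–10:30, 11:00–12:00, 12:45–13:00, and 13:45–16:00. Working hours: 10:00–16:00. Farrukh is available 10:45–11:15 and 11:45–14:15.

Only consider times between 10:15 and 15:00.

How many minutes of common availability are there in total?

Alice free within 10:00–16:00: 10:30–11:00, 12:00–12:45, 13:00–13:45.
Freya ∩ Keiko: 10:00–12:00, 13:45–16:00.
Freya ∩ Keiko ∩ Alice: 10:30–11:00.
Freya ∩ Keiko ∩ Alice ∩ Farrukh: 10:45–11:00.
Restricted to 10:15–15:00: 10:45–11:00.
Total common minutes: 15.

15 minutes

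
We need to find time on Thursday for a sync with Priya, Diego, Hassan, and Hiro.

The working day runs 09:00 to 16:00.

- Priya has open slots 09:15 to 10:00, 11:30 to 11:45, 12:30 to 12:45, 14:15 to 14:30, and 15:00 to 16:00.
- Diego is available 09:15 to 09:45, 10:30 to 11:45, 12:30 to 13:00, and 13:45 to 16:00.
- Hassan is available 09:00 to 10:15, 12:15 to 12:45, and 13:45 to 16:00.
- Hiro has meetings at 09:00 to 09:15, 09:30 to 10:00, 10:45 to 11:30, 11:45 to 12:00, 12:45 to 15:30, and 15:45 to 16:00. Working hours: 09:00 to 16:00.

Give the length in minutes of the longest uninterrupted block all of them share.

15 minutes

Hiro free within 09:00–16:00: 09:15–09:30, 10:00–10:45, 11:30–11:45, 12:00–12:45, 15:30–15:45.
Priya ∩ Diego: 09:15–09:45, 11:30–11:45, 12:30–12:45, 14:15–14:30, 15:00–16:00.
Priya ∩ Diego ∩ Hassan: 09:15–09:45, 12:30–12:45, 14:15–14:30, 15:00–16:00.
Priya ∩ Diego ∩ Hassan ∩ Hiro: 09:15–09:30, 12:30–12:45, 15:30–15:45.
Common window lengths: 15, 15, 15 min; longest is 15.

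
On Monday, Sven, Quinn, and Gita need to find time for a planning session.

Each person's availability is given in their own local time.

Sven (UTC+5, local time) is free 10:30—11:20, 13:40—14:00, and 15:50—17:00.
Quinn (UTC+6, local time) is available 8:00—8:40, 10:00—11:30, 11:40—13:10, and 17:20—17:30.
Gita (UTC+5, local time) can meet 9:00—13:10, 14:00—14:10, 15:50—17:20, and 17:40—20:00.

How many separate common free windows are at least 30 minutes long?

Sven → UTC: 05:30–06:20, 08:40–09:00, 10:50–12:00.
Quinn → UTC: 02:00–02:40, 04:00–05:30, 05:40–07:10, 11:20–11:30.
Gita → UTC: 04:00–08:10, 09:00–09:10, 10:50–12:20, 12:40–15:00.
Sven ∩ Quinn: 05:40–06:20, 11:20–11:30.
Sven ∩ Quinn ∩ Gita: 05:40–06:20, 11:20–11:30.
Windows ≥ 30 min: 05:40–06:20.
That's 1 window.

1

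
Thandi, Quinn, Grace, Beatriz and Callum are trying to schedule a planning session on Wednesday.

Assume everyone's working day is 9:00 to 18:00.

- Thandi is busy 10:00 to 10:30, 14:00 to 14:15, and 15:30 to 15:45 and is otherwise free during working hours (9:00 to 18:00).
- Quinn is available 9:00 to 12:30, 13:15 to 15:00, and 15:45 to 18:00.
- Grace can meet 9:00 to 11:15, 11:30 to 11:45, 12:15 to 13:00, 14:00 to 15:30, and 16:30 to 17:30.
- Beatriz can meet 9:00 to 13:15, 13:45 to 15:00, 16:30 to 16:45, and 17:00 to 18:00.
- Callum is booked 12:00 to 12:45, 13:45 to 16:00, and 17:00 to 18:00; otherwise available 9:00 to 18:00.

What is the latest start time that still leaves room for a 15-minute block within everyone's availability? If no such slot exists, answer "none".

Thandi free within 09:00–18:00: 09:00–10:00, 10:30–14:00, 14:15–15:30, 15:45–18:00.
Callum free within 09:00–18:00: 09:00–12:00, 12:45–13:45, 16:00–17:00.
Thandi ∩ Quinn: 09:00–10:00, 10:30–12:30, 13:15–14:00, 14:15–15:00, 15:45–18:00.
Thandi ∩ Quinn ∩ Grace: 09:00–10:00, 10:30–11:15, 11:30–11:45, 12:15–12:30, 14:15–15:00, 16:30–17:30.
Thandi ∩ Quinn ∩ Grace ∩ Beatriz: 09:00–10:00, 10:30–11:15, 11:30–11:45, 12:15–12:30, 14:15–15:00, 16:30–16:45, 17:00–17:30.
Thandi ∩ Quinn ∩ Grace ∩ Beatriz ∩ Callum: 09:00–10:00, 10:30–11:15, 11:30–11:45, 16:30–16:45.
Windows ≥ 15 min: 09:00–10:00, 10:30–11:15, 11:30–11:45, 16:30–16:45.
Latest start in the last window 16:30–16:45 is 16:45 − 15 min = 16:30.

16:30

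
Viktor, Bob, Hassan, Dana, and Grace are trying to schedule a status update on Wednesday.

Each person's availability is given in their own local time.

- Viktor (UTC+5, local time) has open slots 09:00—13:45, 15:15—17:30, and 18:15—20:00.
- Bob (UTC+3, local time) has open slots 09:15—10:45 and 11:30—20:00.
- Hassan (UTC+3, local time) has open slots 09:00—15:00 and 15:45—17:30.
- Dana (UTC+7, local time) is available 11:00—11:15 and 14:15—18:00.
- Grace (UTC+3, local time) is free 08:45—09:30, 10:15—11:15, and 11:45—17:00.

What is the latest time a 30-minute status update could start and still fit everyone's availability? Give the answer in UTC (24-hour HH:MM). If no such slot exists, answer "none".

Viktor → UTC: 04:00–08:45, 10:15–12:30, 13:15–15:00.
Bob → UTC: 06:15–07:45, 08:30–17:00.
Hassan → UTC: 06:00–12:00, 12:45–14:30.
Dana → UTC: 04:00–04:15, 07:15–11:00.
Grace → UTC: 05:45–06:30, 07:15–08:15, 08:45–14:00.
Viktor ∩ Bob: 06:15–07:45, 08:30–08:45, 10:15–12:30, 13:15–15:00.
Viktor ∩ Bob ∩ Hassan: 06:15–07:45, 08:30–08:45, 10:15–12:00, 13:15–14:30.
Viktor ∩ Bob ∩ Hassan ∩ Dana: 07:15–07:45, 08:30–08:45, 10:15–11:00.
Viktor ∩ Bob ∩ Hassan ∩ Dana ∩ Grace: 07:15–07:45, 10:15–11:00.
Windows ≥ 30 min: 07:15–07:45, 10:15–11:00.
Latest start in the last window 10:15–11:00 is 11:00 − 30 min = 10:30.

10:30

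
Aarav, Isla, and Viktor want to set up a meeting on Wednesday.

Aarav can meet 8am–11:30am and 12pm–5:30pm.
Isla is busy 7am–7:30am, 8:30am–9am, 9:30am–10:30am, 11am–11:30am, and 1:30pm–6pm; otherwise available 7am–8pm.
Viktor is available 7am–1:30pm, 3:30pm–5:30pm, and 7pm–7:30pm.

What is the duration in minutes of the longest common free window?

Isla free within 07:00–20:00: 07:30–08:30, 09:00–09:30, 10:30–11:00, 11:30–13:30, 18:00–20:00.
Aarav ∩ Isla: 08:00–08:30, 09:00–09:30, 10:30–11:00, 12:00–13:30.
Aarav ∩ Isla ∩ Viktor: 08:00–08:30, 09:00–09:30, 10:30–11:00, 12:00–13:30.
Common window lengths: 30, 30, 30, 90 min; longest is 90.

90 minutes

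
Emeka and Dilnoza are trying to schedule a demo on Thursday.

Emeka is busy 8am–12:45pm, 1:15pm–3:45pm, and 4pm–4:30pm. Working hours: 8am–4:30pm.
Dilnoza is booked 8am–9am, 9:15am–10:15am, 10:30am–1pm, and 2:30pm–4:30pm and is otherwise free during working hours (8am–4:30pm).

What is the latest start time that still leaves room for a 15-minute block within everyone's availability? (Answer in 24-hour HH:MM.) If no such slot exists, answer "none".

13:00

Emeka free within 08:00–16:30: 12:45–13:15, 15:45–16:00.
Dilnoza free within 08:00–16:30: 09:00–09:15, 10:15–10:30, 13:00–14:30.
Emeka ∩ Dilnoza: 13:00–13:15.
Windows ≥ 15 min: 13:00–13:15.
Latest start in the last window 13:00–13:15 is 13:15 − 15 min = 13:00.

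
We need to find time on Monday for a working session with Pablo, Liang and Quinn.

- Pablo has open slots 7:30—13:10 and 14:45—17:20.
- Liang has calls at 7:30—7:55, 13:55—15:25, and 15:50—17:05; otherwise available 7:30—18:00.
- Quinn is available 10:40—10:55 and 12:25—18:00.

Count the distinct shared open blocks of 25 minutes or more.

Liang free within 07:30–18:00: 07:55–13:55, 15:25–15:50, 17:05–18:00.
Pablo ∩ Liang: 07:55–13:10, 15:25–15:50, 17:05–17:20.
Pablo ∩ Liang ∩ Quinn: 10:40–10:55, 12:25–13:10, 15:25–15:50, 17:05–17:20.
Windows ≥ 25 min: 12:25–13:10, 15:25–15:50.
That's 2 windows.

2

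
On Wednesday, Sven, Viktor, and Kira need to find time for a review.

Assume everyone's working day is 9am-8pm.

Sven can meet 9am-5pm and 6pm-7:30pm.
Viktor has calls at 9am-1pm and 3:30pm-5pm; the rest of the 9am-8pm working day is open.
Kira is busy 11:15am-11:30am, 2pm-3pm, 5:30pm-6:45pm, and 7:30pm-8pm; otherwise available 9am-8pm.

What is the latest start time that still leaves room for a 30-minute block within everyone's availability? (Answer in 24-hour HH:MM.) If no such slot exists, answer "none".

19:00

Viktor free within 09:00–20:00: 13:00–15:30, 17:00–20:00.
Kira free within 09:00–20:00: 09:00–11:15, 11:30–14:00, 15:00–17:30, 18:45–19:30.
Sven ∩ Viktor: 13:00–15:30, 18:00–19:30.
Sven ∩ Viktor ∩ Kira: 13:00–14:00, 15:00–15:30, 18:45–19:30.
Windows ≥ 30 min: 13:00–14:00, 15:00–15:30, 18:45–19:30.
Latest start in the last window 18:45–19:30 is 19:30 − 30 min = 19:00.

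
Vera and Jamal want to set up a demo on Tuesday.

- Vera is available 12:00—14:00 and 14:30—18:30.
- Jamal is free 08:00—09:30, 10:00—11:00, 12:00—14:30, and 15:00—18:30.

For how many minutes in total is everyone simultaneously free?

Vera ∩ Jamal: 12:00–14:00, 15:00–18:30.
Total common minutes: 120 + 210 = 330.

330 minutes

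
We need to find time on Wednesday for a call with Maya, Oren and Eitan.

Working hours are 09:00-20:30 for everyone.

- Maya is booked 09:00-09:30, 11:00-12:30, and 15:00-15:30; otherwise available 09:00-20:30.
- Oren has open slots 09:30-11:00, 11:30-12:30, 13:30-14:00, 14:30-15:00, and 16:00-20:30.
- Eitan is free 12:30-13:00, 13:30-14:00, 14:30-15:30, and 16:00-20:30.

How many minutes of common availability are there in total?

Maya free within 09:00–20:30: 09:30–11:00, 12:30–15:00, 15:30–20:30.
Maya ∩ Oren: 09:30–11:00, 13:30–14:00, 14:30–15:00, 16:00–20:30.
Maya ∩ Oren ∩ Eitan: 13:30–14:00, 14:30–15:00, 16:00–20:30.
Total common minutes: 30 + 30 + 270 = 330.

330 minutes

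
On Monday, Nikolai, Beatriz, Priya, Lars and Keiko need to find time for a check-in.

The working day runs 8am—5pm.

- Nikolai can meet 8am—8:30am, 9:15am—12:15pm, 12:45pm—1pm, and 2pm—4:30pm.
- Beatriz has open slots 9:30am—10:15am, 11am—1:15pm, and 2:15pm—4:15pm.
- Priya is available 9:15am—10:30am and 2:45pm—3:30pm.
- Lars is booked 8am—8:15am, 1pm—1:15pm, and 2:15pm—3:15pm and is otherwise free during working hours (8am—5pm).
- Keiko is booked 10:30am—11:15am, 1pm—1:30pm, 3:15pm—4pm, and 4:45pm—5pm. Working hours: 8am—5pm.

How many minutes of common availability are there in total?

45 minutes

Lars free within 08:00–17:00: 08:15–13:00, 13:15–14:15, 15:15–17:00.
Keiko free within 08:00–17:00: 08:00–10:30, 11:15–13:00, 13:30–15:15, 16:00–16:45.
Nikolai ∩ Beatriz: 09:30–10:15, 11:00–12:15, 12:45–13:00, 14:15–16:15.
Nikolai ∩ Beatriz ∩ Priya: 09:30–10:15, 14:45–15:30.
Nikolai ∩ Beatriz ∩ Priya ∩ Lars: 09:30–10:15, 15:15–15:30.
Nikolai ∩ Beatriz ∩ Priya ∩ Lars ∩ Keiko: 09:30–10:15.
Total common minutes: 45.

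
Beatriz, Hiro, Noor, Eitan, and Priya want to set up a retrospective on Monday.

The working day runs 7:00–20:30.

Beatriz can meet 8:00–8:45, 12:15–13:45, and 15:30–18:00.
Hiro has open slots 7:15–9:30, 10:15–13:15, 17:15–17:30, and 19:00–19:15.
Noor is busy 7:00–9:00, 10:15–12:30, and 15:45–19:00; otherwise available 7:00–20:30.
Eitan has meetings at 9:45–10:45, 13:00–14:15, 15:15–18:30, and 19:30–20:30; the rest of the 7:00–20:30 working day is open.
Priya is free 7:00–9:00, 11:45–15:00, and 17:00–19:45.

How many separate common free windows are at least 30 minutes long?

Noor free within 07:00–20:30: 09:00–10:15, 12:30–15:45, 19:00–20:30.
Eitan free within 07:00–20:30: 07:00–09:45, 10:45–13:00, 14:15–15:15, 18:30–19:30.
Beatriz ∩ Hiro: 08:00–08:45, 12:15–13:15, 17:15–17:30.
Beatriz ∩ Hiro ∩ Noor: 12:30–13:15.
Beatriz ∩ Hiro ∩ Noor ∩ Eitan: 12:30–13:00.
Beatriz ∩ Hiro ∩ Noor ∩ Eitan ∩ Priya: 12:30–13:00.
Windows ≥ 30 min: 12:30–13:00.
That's 1 window.

1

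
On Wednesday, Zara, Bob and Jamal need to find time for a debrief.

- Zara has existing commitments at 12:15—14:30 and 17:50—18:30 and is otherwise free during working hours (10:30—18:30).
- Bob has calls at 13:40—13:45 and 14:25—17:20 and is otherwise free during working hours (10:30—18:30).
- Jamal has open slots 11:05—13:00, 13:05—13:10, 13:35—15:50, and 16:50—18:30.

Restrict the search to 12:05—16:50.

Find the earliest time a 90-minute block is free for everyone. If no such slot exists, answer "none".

Zara free within 10:30–18:30: 10:30–12:15, 14:30–17:50.
Bob free within 10:30–18:30: 10:30–13:40, 13:45–14:25, 17:20–18:30.
Zara ∩ Bob: 10:30–12:15, 17:20–17:50.
Zara ∩ Bob ∩ Jamal: 11:05–12:15, 17:20–17:50.
Restricted to 12:05–16:50: 12:05–12:15.
Windows ≥ 90 min: (none).

none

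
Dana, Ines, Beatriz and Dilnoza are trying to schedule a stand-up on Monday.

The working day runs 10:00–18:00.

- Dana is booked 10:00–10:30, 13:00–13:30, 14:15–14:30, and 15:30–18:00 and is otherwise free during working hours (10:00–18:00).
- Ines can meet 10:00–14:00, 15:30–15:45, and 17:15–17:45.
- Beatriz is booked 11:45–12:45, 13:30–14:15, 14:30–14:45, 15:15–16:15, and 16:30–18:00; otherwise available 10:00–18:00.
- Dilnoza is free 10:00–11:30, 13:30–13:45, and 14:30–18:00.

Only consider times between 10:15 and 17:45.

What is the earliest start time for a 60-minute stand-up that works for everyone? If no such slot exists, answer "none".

10:30

Dana free within 10:00–18:00: 10:30–13:00, 13:30–14:15, 14:30–15:30.
Beatriz free within 10:00–18:00: 10:00–11:45, 12:45–13:30, 14:15–14:30, 14:45–15:15, 16:15–16:30.
Dana ∩ Ines: 10:30–13:00, 13:30–14:00.
Dana ∩ Ines ∩ Beatriz: 10:30–11:45, 12:45–13:00.
Dana ∩ Ines ∩ Beatriz ∩ Dilnoza: 10:30–11:30.
Restricted to 10:15–17:45: 10:30–11:30.
Windows ≥ 60 min: 10:30–11:30.
Earliest such window starts at 10:30.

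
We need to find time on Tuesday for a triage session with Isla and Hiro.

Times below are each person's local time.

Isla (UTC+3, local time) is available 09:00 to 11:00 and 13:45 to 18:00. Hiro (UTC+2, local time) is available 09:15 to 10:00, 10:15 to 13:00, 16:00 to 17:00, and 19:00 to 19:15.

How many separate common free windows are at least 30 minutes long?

Isla → UTC: 06:00–08:00, 10:45–15:00.
Hiro → UTC: 07:15–08:00, 08:15–11:00, 14:00–15:00, 17:00–17:15.
Isla ∩ Hiro: 07:15–08:00, 10:45–11:00, 14:00–15:00.
Windows ≥ 30 min: 07:15–08:00, 14:00–15:00.
That's 2 windows.

2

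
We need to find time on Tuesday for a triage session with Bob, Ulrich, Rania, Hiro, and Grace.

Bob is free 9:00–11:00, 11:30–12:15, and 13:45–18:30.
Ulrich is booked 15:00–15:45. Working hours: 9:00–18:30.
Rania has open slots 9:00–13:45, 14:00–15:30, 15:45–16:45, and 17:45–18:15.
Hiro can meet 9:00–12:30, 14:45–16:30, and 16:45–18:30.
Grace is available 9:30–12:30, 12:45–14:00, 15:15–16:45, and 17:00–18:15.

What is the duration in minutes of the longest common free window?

Ulrich free within 09:00–18:30: 09:00–15:00, 15:45–18:30.
Bob ∩ Ulrich: 09:00–11:00, 11:30–12:15, 13:45–15:00, 15:45–18:30.
Bob ∩ Ulrich ∩ Rania: 09:00–11:00, 11:30–12:15, 14:00–15:00, 15:45–16:45, 17:45–18:15.
Bob ∩ Ulrich ∩ Rania ∩ Hiro: 09:00–11:00, 11:30–12:15, 14:45–15:00, 15:45–16:30, 17:45–18:15.
Bob ∩ Ulrich ∩ Rania ∩ Hiro ∩ Grace: 09:30–11:00, 11:30–12:15, 15:45–16:30, 17:45–18:15.
Common window lengths: 90, 45, 45, 30 min; longest is 90.

90 minutes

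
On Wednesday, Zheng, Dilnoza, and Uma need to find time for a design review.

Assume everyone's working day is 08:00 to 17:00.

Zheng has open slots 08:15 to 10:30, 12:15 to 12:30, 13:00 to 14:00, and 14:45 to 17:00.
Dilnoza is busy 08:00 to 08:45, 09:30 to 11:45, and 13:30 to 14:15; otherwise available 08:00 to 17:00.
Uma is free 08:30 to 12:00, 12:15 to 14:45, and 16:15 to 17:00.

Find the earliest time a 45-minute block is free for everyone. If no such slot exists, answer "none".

Dilnoza free within 08:00–17:00: 08:45–09:30, 11:45–13:30, 14:15–17:00.
Zheng ∩ Dilnoza: 08:45–09:30, 12:15–12:30, 13:00–13:30, 14:45–17:00.
Zheng ∩ Dilnoza ∩ Uma: 08:45–09:30, 12:15–12:30, 13:00–13:30, 16:15–17:00.
Windows ≥ 45 min: 08:45–09:30, 16:15–17:00.
Earliest such window starts at 08:45.

08:45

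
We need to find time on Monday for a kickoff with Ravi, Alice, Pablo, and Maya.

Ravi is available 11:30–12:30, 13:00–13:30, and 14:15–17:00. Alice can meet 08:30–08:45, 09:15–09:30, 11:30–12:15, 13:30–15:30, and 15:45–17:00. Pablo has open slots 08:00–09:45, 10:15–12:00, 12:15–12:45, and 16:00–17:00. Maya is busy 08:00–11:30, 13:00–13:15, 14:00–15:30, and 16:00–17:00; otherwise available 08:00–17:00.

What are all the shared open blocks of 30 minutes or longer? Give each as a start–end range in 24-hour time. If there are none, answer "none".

11:30–12:00

Maya free within 08:00–17:00: 11:30–13:00, 13:15–14:00, 15:30–16:00.
Ravi ∩ Alice: 11:30–12:15, 14:15–15:30, 15:45–17:00.
Ravi ∩ Alice ∩ Pablo: 11:30–12:00, 16:00–17:00.
Ravi ∩ Alice ∩ Pablo ∩ Maya: 11:30–12:00.
Windows ≥ 30 min: 11:30–12:00.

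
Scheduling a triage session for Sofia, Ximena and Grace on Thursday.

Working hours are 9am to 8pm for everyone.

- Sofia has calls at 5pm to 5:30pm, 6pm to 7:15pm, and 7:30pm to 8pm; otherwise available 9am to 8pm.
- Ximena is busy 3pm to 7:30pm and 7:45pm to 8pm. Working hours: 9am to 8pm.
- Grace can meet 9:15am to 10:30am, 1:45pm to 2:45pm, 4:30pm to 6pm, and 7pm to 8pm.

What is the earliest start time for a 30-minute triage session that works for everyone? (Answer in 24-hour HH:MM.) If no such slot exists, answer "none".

Sofia free within 09:00–20:00: 09:00–17:00, 17:30–18:00, 19:15–19:30.
Ximena free within 09:00–20:00: 09:00–15:00, 19:30–19:45.
Sofia ∩ Ximena: 09:00–15:00.
Sofia ∩ Ximena ∩ Grace: 09:15–10:30, 13:45–14:45.
Windows ≥ 30 min: 09:15–10:30, 13:45–14:45.
Earliest such window starts at 09:15.

09:15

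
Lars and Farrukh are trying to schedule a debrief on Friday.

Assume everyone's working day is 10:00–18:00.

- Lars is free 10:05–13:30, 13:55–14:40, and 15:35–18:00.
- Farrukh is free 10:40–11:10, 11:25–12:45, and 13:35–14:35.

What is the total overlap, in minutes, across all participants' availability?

150 minutes

Lars ∩ Farrukh: 10:40–11:10, 11:25–12:45, 13:55–14:35.
Total common minutes: 30 + 80 + 40 = 150.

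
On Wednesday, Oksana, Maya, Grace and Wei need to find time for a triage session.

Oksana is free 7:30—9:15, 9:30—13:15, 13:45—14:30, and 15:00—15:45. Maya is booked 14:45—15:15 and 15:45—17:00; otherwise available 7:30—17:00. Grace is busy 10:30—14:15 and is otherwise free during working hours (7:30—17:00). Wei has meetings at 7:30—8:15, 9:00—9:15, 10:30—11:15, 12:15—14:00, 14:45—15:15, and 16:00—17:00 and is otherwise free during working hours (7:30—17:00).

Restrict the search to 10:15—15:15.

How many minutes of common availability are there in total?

Maya free within 07:30–17:00: 07:30–14:45, 15:15–15:45.
Grace free within 07:30–17:00: 07:30–10:30, 14:15–17:00.
Wei free within 07:30–17:00: 08:15–09:00, 09:15–10:30, 11:15–12:15, 14:00–14:45, 15:15–16:00.
Oksana ∩ Maya: 07:30–09:15, 09:30–13:15, 13:45–14:30, 15:15–15:45.
Oksana ∩ Maya ∩ Grace: 07:30–09:15, 09:30–10:30, 14:15–14:30, 15:15–15:45.
Oksana ∩ Maya ∩ Grace ∩ Wei: 08:15–09:00, 09:30–10:30, 14:15–14:30, 15:15–15:45.
Restricted to 10:15–15:15: 10:15–10:30, 14:15–14:30.
Total common minutes: 15 + 15 = 30.

30 minutes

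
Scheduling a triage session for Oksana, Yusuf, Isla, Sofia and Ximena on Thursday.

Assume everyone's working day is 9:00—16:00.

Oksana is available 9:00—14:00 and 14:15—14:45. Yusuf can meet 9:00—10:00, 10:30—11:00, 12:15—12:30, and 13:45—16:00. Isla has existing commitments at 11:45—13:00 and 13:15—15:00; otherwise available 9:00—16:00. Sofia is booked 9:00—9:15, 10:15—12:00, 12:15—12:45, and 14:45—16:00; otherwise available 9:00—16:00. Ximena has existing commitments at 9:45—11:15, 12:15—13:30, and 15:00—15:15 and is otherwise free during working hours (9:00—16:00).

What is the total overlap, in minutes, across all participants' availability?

30 minutes

Isla free within 09:00–16:00: 09:00–11:45, 13:00–13:15, 15:00–16:00.
Sofia free within 09:00–16:00: 09:15–10:15, 12:00–12:15, 12:45–14:45.
Ximena free within 09:00–16:00: 09:00–09:45, 11:15–12:15, 13:30–15:00, 15:15–16:00.
Oksana ∩ Yusuf: 09:00–10:00, 10:30–11:00, 12:15–12:30, 13:45–14:00, 14:15–14:45.
Oksana ∩ Yusuf ∩ Isla: 09:00–10:00, 10:30–11:00.
Oksana ∩ Yusuf ∩ Isla ∩ Sofia: 09:15–10:00.
Oksana ∩ Yusuf ∩ Isla ∩ Sofia ∩ Ximena: 09:15–09:45.
Total common minutes: 30.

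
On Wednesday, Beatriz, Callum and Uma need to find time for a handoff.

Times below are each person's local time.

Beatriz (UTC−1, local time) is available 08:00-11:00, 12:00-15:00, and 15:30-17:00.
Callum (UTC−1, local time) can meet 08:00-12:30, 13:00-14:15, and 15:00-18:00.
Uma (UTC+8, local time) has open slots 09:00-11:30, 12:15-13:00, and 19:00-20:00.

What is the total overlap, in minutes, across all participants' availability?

60 minutes

Beatriz → UTC: 09:00–12:00, 13:00–16:00, 16:30–18:00.
Callum → UTC: 09:00–13:30, 14:00–15:15, 16:00–19:00.
Uma → UTC: 01:00–03:30, 04:15–05:00, 11:00–12:00.
Beatriz ∩ Callum: 09:00–12:00, 13:00–13:30, 14:00–15:15, 16:30–18:00.
Beatriz ∩ Callum ∩ Uma: 11:00–12:00.
Total common minutes: 60.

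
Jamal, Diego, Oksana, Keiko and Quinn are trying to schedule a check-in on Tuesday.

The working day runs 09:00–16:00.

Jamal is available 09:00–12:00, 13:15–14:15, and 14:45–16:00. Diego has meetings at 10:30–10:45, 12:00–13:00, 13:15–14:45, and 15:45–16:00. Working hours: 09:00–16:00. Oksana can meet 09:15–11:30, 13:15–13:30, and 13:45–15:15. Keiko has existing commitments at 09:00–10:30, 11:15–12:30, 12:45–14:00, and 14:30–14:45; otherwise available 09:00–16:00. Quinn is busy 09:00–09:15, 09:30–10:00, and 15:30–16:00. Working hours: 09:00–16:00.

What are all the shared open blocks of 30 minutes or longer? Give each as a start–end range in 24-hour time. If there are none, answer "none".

10:45–11:15, 14:45–15:15

Diego free within 09:00–16:00: 09:00–10:30, 10:45–12:00, 13:00–13:15, 14:45–15:45.
Keiko free within 09:00–16:00: 10:30–11:15, 12:30–12:45, 14:00–14:30, 14:45–16:00.
Quinn free within 09:00–16:00: 09:15–09:30, 10:00–15:30.
Jamal ∩ Diego: 09:00–10:30, 10:45–12:00, 14:45–15:45.
Jamal ∩ Diego ∩ Oksana: 09:15–10:30, 10:45–11:30, 14:45–15:15.
Jamal ∩ Diego ∩ Oksana ∩ Keiko: 10:45–11:15, 14:45–15:15.
Jamal ∩ Diego ∩ Oksana ∩ Keiko ∩ Quinn: 10:45–11:15, 14:45–15:15.
Windows ≥ 30 min: 10:45–11:15, 14:45–15:15.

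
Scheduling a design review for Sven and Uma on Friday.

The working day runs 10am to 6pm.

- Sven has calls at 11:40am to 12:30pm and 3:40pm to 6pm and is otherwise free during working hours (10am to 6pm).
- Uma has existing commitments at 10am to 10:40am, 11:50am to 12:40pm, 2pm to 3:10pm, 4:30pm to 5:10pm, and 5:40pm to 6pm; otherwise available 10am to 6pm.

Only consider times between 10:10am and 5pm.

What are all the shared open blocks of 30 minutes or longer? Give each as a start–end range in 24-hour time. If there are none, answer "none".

10:40–11:40, 12:40–14:00, 15:10–15:40

Sven free within 10:00–18:00: 10:00–11:40, 12:30–15:40.
Uma free within 10:00–18:00: 10:40–11:50, 12:40–14:00, 15:10–16:30, 17:10–17:40.
Sven ∩ Uma: 10:40–11:40, 12:40–14:00, 15:10–15:40.
Restricted to 10:10–17:00: 10:40–11:40, 12:40–14:00, 15:10–15:40.
Windows ≥ 30 min: 10:40–11:40, 12:40–14:00, 15:10–15:40.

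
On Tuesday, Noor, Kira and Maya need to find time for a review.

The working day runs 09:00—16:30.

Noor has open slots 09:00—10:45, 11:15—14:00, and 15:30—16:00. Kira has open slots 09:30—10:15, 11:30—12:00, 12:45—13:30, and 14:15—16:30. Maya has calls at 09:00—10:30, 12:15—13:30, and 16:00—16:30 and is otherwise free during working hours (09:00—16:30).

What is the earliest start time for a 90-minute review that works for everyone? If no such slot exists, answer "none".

none

Maya free within 09:00–16:30: 10:30–12:15, 13:30–16:00.
Noor ∩ Kira: 09:30–10:15, 11:30–12:00, 12:45–13:30, 15:30–16:00.
Noor ∩ Kira ∩ Maya: 11:30–12:00, 15:30–16:00.
Windows ≥ 90 min: (none).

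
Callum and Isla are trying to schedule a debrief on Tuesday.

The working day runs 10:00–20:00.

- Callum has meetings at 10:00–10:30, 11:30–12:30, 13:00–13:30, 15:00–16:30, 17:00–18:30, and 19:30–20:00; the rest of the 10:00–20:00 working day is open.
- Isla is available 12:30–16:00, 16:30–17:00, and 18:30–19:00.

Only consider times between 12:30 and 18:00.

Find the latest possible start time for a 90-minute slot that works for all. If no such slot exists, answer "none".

Callum free within 10:00–20:00: 10:30–11:30, 12:30–13:00, 13:30–15:00, 16:30–17:00, 18:30–19:30.
Callum ∩ Isla: 12:30–13:00, 13:30–15:00, 16:30–17:00, 18:30–19:00.
Restricted to 12:30–18:00: 12:30–13:00, 13:30–15:00, 16:30–17:00.
Windows ≥ 90 min: 13:30–15:00.
Latest start in the last window 13:30–15:00 is 15:00 − 90 min = 13:30.

13:30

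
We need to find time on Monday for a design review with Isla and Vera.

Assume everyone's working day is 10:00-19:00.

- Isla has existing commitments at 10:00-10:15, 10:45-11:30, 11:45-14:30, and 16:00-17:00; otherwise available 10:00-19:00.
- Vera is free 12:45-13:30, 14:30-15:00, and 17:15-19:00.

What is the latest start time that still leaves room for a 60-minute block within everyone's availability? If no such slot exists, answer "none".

Isla free within 10:00–19:00: 10:15–10:45, 11:30–11:45, 14:30–16:00, 17:00–19:00.
Isla ∩ Vera: 14:30–15:00, 17:15–19:00.
Windows ≥ 60 min: 17:15–19:00.
Latest start in the last window 17:15–19:00 is 19:00 − 60 min = 18:00.

18:00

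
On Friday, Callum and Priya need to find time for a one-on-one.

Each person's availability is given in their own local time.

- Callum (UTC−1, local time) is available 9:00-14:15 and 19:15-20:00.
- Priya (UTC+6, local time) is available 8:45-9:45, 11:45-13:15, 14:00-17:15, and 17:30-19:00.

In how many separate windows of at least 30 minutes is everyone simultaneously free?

2

Callum → UTC: 10:00–15:15, 20:15–21:00.
Priya → UTC: 02:45–03:45, 05:45–07:15, 08:00–11:15, 11:30–13:00.
Callum ∩ Priya: 10:00–11:15, 11:30–13:00.
Windows ≥ 30 min: 10:00–11:15, 11:30–13:00.
That's 2 windows.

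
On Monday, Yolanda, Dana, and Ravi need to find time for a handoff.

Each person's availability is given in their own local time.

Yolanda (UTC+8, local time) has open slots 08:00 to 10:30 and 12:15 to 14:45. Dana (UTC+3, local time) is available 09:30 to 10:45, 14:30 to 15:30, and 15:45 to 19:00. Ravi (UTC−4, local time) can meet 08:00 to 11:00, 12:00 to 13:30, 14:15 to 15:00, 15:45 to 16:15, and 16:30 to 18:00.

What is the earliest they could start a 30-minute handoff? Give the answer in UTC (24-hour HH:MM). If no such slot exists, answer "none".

Yolanda → UTC: 00:00–02:30, 04:15–06:45.
Dana → UTC: 06:30–07:45, 11:30–12:30, 12:45–16:00.
Ravi → UTC: 12:00–15:00, 16:00–17:30, 18:15–19:00, 19:45–20:15, 20:30–22:00.
Yolanda ∩ Dana: 06:30–06:45.
Yolanda ∩ Dana ∩ Ravi: (none).
Windows ≥ 30 min: (none).

none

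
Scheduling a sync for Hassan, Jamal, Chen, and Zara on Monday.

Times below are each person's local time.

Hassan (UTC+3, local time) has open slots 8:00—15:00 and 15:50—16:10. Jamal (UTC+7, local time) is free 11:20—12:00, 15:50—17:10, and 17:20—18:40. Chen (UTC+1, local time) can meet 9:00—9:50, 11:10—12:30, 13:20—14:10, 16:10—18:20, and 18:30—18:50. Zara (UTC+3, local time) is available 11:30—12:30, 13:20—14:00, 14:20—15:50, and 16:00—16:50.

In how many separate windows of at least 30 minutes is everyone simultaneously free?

1

Hassan → UTC: 05:00–12:00, 12:50–13:10.
Jamal → UTC: 04:20–05:00, 08:50–10:10, 10:20–11:40.
Chen → UTC: 08:00–08:50, 10:10–11:30, 12:20–13:10, 15:10–17:20, 17:30–17:50.
Zara → UTC: 08:30–09:30, 10:20–11:00, 11:20–12:50, 13:00–13:50.
Hassan ∩ Jamal: 08:50–10:10, 10:20–11:40.
Hassan ∩ Jamal ∩ Chen: 10:20–11:30.
Hassan ∩ Jamal ∩ Chen ∩ Zara: 10:20–11:00, 11:20–11:30.
Windows ≥ 30 min: 10:20–11:00.
That's 1 window.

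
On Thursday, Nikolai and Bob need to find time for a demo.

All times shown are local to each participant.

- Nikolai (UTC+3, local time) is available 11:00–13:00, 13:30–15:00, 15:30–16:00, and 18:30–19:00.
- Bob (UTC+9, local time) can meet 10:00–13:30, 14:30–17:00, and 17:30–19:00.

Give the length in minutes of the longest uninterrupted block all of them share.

90 minutes

Nikolai → UTC: 08:00–10:00, 10:30–12:00, 12:30–13:00, 15:30–16:00.
Bob → UTC: 01:00–04:30, 05:30–08:00, 08:30–10:00.
Nikolai ∩ Bob: 08:30–10:00.
Single common window of 90 minutes.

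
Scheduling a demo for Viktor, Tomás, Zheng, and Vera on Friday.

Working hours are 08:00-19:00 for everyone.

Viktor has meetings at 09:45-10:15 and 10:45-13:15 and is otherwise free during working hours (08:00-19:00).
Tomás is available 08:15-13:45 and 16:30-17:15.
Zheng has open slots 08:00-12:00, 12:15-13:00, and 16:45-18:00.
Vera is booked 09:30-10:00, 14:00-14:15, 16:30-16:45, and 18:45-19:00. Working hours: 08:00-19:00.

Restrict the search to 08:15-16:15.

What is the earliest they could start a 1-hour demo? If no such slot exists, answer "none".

08:15

Viktor free within 08:00–19:00: 08:00–09:45, 10:15–10:45, 13:15–19:00.
Vera free within 08:00–19:00: 08:00–09:30, 10:00–14:00, 14:15–16:30, 16:45–18:45.
Viktor ∩ Tomás: 08:15–09:45, 10:15–10:45, 13:15–13:45, 16:30–17:15.
Viktor ∩ Tomás ∩ Zheng: 08:15–09:45, 10:15–10:45, 16:45–17:15.
Viktor ∩ Tomás ∩ Zheng ∩ Vera: 08:15–09:30, 10:15–10:45, 16:45–17:15.
Restricted to 08:15–16:15: 08:15–09:30, 10:15–10:45.
Windows ≥ 60 min: 08:15–09:30.
Earliest such window starts at 08:15.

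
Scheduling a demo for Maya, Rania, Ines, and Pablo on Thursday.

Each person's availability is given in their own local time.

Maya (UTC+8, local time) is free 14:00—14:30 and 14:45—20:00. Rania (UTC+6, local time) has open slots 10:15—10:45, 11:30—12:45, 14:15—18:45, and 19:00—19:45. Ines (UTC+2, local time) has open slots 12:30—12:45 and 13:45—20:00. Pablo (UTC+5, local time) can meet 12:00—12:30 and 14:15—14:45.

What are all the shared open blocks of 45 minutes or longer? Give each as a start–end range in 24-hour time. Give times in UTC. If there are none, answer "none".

Maya → UTC: 06:00–06:30, 06:45–12:00.
Rania → UTC: 04:15–04:45, 05:30–06:45, 08:15–12:45, 13:00–13:45.
Ines → UTC: 10:30–10:45, 11:45–18:00.
Pablo → UTC: 07:00–07:30, 09:15–09:45.
Maya ∩ Rania: 06:00–06:30, 08:15–12:00.
Maya ∩ Rania ∩ Ines: 10:30–10:45, 11:45–12:00.
Maya ∩ Rania ∩ Ines ∩ Pablo: (none).
Windows ≥ 45 min: (none).

none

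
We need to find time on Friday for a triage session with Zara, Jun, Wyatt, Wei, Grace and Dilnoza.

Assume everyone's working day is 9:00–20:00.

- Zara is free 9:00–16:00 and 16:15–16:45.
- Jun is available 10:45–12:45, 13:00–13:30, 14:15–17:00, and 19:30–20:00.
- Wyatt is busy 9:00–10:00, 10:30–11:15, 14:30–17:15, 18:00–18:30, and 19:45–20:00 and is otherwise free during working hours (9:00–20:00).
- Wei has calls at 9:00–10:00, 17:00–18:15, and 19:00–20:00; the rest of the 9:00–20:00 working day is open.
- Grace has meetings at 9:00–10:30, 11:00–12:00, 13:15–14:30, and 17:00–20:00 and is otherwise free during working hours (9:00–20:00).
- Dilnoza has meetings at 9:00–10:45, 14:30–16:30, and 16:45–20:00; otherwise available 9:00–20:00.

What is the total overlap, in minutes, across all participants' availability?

60 minutes

Wyatt free within 09:00–20:00: 10:00–10:30, 11:15–14:30, 17:15–18:00, 18:30–19:45.
Wei free within 09:00–20:00: 10:00–17:00, 18:15–19:00.
Grace free within 09:00–20:00: 10:30–11:00, 12:00–13:15, 14:30–17:00.
Dilnoza free within 09:00–20:00: 10:45–14:30, 16:30–16:45.
Zara ∩ Jun: 10:45–12:45, 13:00–13:30, 14:15–16:00, 16:15–16:45.
Zara ∩ Jun ∩ Wyatt: 11:15–12:45, 13:00–13:30, 14:15–14:30.
Zara ∩ Jun ∩ Wyatt ∩ Wei: 11:15–12:45, 13:00–13:30, 14:15–14:30.
Zara ∩ Jun ∩ Wyatt ∩ Wei ∩ Grace: 12:00–12:45, 13:00–13:15.
Zara ∩ Jun ∩ Wyatt ∩ Wei ∩ Grace ∩ Dilnoza: 12:00–12:45, 13:00–13:15.
Total common minutes: 45 + 15 = 60.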